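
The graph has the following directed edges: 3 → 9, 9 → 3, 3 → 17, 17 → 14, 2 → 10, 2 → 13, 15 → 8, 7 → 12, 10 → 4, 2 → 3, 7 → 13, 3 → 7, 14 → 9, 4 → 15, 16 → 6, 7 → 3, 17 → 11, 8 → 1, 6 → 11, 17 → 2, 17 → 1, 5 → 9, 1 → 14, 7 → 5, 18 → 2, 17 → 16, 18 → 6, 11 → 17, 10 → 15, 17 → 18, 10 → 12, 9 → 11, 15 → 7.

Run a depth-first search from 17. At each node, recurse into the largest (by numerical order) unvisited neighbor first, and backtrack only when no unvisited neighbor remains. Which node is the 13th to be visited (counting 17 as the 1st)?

Visit 17
17 → 18
18 → 6
6 → 11
18 → 2
2 → 13
2 → 10
10 → 15
15 → 8
8 → 1
1 → 14
14 → 9
9 → 3
3 → 7
7 → 12
7 → 5
10 → 4
17 → 16

Visit order: 17, 18, 6, 11, 2, 13, 10, 15, 8, 1, 14, 9, 3, 7, 12, 5, 4, 16

3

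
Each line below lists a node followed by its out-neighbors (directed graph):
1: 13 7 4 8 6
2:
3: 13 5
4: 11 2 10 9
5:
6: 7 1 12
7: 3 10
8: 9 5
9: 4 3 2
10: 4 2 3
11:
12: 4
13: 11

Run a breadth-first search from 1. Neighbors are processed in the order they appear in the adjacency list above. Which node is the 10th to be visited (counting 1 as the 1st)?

Visit 1; enqueue 13, 7, 4, 8, 6 → queue [13, 7, 4, 8, 6]
Visit 13; enqueue 11 → queue [7, 4, 8, 6, 11]
Visit 7; enqueue 3, 10 → queue [4, 8, 6, 11, 3, 10]
Visit 4; enqueue 2, 9 → queue [8, 6, 11, 3, 10, 2, 9]
Visit 8; enqueue 5 → queue [6, 11, 3, 10, 2, 9, 5]
Visit 6; enqueue 12 → queue [11, 3, 10, 2, 9, 5, 12]
Visit 11 → queue [3, 10, 2, 9, 5, 12]
Visit 3 → queue [10, 2, 9, 5, 12]
Visit 10 → queue [2, 9, 5, 12]
Visit 2 → queue [9, 5, 12]
Visit 9 → queue [5, 12]
Visit 5 → queue [12]
Visit 12 → queue []

Visit order: 1, 13, 7, 4, 8, 6, 11, 3, 10, 2, 9, 5, 12

2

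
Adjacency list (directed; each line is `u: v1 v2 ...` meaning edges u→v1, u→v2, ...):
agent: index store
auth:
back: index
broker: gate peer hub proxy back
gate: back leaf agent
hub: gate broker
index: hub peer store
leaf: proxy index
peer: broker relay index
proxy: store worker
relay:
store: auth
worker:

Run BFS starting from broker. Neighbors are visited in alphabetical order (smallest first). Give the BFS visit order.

Visit broker; enqueue back, gate, hub, peer, proxy → queue [back, gate, hub, peer, proxy]
Visit back; enqueue index → queue [gate, hub, peer, proxy, index]
Visit gate; enqueue agent, leaf → queue [hub, peer, proxy, index, agent, leaf]
Visit hub → queue [peer, proxy, index, agent, leaf]
Visit peer; enqueue relay → queue [proxy, index, agent, leaf, relay]
Visit proxy; enqueue store, worker → queue [index, agent, leaf, relay, store, worker]
Visit index → queue [agent, leaf, relay, store, worker]
Visit agent → queue [leaf, relay, store, worker]
Visit leaf → queue [relay, store, worker]
Visit relay → queue [store, worker]
Visit store; enqueue auth → queue [worker, auth]
Visit worker → queue [auth]
Visit auth → queue []

broker → back → gate → hub → peer → proxy → index → agent → leaf → relay → store → worker → auth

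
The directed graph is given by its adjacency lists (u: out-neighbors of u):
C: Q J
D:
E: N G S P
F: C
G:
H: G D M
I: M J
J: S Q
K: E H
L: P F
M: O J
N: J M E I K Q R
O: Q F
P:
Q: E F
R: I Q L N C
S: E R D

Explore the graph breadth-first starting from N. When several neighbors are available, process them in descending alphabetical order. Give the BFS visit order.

N R Q M K J I E L C F O H S P G D

Visit N; enqueue R, Q, M, K, J, I, E → queue [R, Q, M, K, J, I, E]
Visit R; enqueue L, C → queue [Q, M, K, J, I, E, L, C]
Visit Q; enqueue F → queue [M, K, J, I, E, L, C, F]
Visit M; enqueue O → queue [K, J, I, E, L, C, F, O]
Visit K; enqueue H → queue [J, I, E, L, C, F, O, H]
Visit J; enqueue S → queue [I, E, L, C, F, O, H, S]
Visit I → queue [E, L, C, F, O, H, S]
Visit E; enqueue P, G → queue [L, C, F, O, H, S, P, G]
Visit L → queue [C, F, O, H, S, P, G]
Visit C → queue [F, O, H, S, P, G]
Visit F → queue [O, H, S, P, G]
Visit O → queue [H, S, P, G]
Visit H; enqueue D → queue [S, P, G, D]
Visit S → queue [P, G, D]
Visit P → queue [G, D]
Visit G → queue [D]
Visit D → queue []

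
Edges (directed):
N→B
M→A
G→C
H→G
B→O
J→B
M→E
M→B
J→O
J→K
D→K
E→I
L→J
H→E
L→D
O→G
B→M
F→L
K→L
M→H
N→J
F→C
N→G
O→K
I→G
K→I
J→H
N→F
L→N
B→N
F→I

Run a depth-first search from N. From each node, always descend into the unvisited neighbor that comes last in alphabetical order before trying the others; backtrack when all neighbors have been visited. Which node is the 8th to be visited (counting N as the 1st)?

Visit N
N → J
J → O
O → K
K → L
L → D
K → I
I → G
G → C
J → H
H → E
J → B
B → M
M → A
N → F

Visit order: N, J, O, K, L, D, I, G, C, H, E, B, M, A, F

G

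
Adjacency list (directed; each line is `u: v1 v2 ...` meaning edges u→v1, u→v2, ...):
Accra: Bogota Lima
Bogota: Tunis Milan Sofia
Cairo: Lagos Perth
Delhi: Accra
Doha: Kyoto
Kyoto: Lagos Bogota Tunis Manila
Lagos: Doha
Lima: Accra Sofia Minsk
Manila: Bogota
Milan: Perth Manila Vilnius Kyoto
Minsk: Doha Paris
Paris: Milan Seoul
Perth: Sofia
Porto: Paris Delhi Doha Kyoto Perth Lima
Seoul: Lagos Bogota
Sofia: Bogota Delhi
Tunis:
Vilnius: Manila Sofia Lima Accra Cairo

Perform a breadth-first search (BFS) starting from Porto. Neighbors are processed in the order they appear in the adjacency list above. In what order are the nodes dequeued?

Visit Porto; enqueue Paris, Delhi, Doha, Kyoto, Perth, Lima → queue [Paris, Delhi, Doha, Kyoto, Perth, Lima]
Visit Paris; enqueue Milan, Seoul → queue [Delhi, Doha, Kyoto, Perth, Lima, Milan, Seoul]
Visit Delhi; enqueue Accra → queue [Doha, Kyoto, Perth, Lima, Milan, Seoul, Accra]
Visit Doha → queue [Kyoto, Perth, Lima, Milan, Seoul, Accra]
Visit Kyoto; enqueue Lagos, Bogota, Tunis, Manila → queue [Perth, Lima, Milan, Seoul, Accra, Lagos, Bogota, Tunis, Manila]
Visit Perth; enqueue Sofia → queue [Lima, Milan, Seoul, Accra, Lagos, Bogota, Tunis, Manila, Sofia]
Visit Lima; enqueue Minsk → queue [Milan, Seoul, Accra, Lagos, Bogota, Tunis, Manila, Sofia, Minsk]
Visit Milan; enqueue Vilnius → queue [Seoul, Accra, Lagos, Bogota, Tunis, Manila, Sofia, Minsk, Vilnius]
Visit Seoul → queue [Accra, Lagos, Bogota, Tunis, Manila, Sofia, Minsk, Vilnius]
Visit Accra → queue [Lagos, Bogota, Tunis, Manila, Sofia, Minsk, Vilnius]
Visit Lagos → queue [Bogota, Tunis, Manila, Sofia, Minsk, Vilnius]
Visit Bogota → queue [Tunis, Manila, Sofia, Minsk, Vilnius]
Visit Tunis → queue [Manila, Sofia, Minsk, Vilnius]
Visit Manila → queue [Sofia, Minsk, Vilnius]
Visit Sofia → queue [Minsk, Vilnius]
Visit Minsk → queue [Vilnius]
Visit Vilnius; enqueue Cairo → queue [Cairo]
Visit Cairo → queue []

Porto, Paris, Delhi, Doha, Kyoto, Perth, Lima, Milan, Seoul, Accra, Lagos, Bogota, Tunis, Manila, Sofia, Minsk, Vilnius, Cairo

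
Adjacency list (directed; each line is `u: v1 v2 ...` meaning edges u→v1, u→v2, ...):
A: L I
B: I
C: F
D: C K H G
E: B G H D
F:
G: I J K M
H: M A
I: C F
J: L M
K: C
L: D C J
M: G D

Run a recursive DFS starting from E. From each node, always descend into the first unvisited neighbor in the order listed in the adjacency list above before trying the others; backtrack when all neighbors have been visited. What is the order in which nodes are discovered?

E B I C F G J L D K H M A

Visit E
E → B
B → I
I → C
C → F
E → G
G → J
J → L
L → D
D → K
D → H
H → M
H → A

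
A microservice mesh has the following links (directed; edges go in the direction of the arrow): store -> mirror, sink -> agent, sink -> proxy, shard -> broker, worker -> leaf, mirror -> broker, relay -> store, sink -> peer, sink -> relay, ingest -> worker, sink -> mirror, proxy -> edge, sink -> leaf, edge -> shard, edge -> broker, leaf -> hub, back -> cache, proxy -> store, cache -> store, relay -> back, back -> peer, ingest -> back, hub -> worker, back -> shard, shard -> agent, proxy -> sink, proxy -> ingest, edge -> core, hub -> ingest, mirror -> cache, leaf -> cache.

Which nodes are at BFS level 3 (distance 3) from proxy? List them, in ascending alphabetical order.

cache, hub

Level 0: proxy
Level 1: edge, ingest, sink, store
Level 2: agent, back, broker, core, leaf, mirror, peer, relay, shard, worker
Level 3: cache, hub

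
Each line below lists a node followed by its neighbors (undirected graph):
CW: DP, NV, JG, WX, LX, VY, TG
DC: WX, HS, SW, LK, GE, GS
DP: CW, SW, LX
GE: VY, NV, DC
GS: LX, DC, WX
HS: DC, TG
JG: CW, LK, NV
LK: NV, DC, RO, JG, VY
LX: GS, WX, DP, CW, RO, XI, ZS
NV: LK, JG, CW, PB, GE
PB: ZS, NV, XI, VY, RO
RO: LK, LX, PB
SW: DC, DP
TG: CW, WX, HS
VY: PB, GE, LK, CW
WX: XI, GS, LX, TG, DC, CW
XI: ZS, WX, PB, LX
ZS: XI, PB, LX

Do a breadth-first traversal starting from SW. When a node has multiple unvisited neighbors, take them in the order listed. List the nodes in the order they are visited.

Visit SW; enqueue DC, DP → queue [DC, DP]
Visit DC; enqueue WX, HS, LK, GE, GS → queue [DP, WX, HS, LK, GE, GS]
Visit DP; enqueue CW, LX → queue [WX, HS, LK, GE, GS, CW, LX]
Visit WX; enqueue XI, TG → queue [HS, LK, GE, GS, CW, LX, XI, TG]
Visit HS → queue [LK, GE, GS, CW, LX, XI, TG]
Visit LK; enqueue NV, RO, JG, VY → queue [GE, GS, CW, LX, XI, TG, NV, RO, JG, VY]
Visit GE → queue [GS, CW, LX, XI, TG, NV, RO, JG, VY]
Visit GS → queue [CW, LX, XI, TG, NV, RO, JG, VY]
Visit CW → queue [LX, XI, TG, NV, RO, JG, VY]
Visit LX; enqueue ZS → queue [XI, TG, NV, RO, JG, VY, ZS]
Visit XI; enqueue PB → queue [TG, NV, RO, JG, VY, ZS, PB]
Visit TG → queue [NV, RO, JG, VY, ZS, PB]
Visit NV → queue [RO, JG, VY, ZS, PB]
Visit RO → queue [JG, VY, ZS, PB]
Visit JG → queue [VY, ZS, PB]
Visit VY → queue [ZS, PB]
Visit ZS → queue [PB]
Visit PB → queue []

SW DC DP WX HS LK GE GS CW LX XI TG NV RO JG VY ZS PB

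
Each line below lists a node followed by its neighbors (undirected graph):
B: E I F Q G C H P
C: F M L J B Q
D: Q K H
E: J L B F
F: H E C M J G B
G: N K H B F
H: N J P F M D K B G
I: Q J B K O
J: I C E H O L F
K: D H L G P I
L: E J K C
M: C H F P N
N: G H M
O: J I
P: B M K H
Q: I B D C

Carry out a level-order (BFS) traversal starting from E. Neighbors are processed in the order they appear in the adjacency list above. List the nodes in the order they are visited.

E, J, L, B, F, I, C, H, O, K, Q, G, P, M, N, D

Visit E; enqueue J, L, B, F → queue [J, L, B, F]
Visit J; enqueue I, C, H, O → queue [L, B, F, I, C, H, O]
Visit L; enqueue K → queue [B, F, I, C, H, O, K]
Visit B; enqueue Q, G, P → queue [F, I, C, H, O, K, Q, G, P]
Visit F; enqueue M → queue [I, C, H, O, K, Q, G, P, M]
Visit I → queue [C, H, O, K, Q, G, P, M]
Visit C → queue [H, O, K, Q, G, P, M]
Visit H; enqueue N, D → queue [O, K, Q, G, P, M, N, D]
Visit O → queue [K, Q, G, P, M, N, D]
Visit K → queue [Q, G, P, M, N, D]
Visit Q → queue [G, P, M, N, D]
Visit G → queue [P, M, N, D]
Visit P → queue [M, N, D]
Visit M → queue [N, D]
Visit N → queue [D]
Visit D → queue []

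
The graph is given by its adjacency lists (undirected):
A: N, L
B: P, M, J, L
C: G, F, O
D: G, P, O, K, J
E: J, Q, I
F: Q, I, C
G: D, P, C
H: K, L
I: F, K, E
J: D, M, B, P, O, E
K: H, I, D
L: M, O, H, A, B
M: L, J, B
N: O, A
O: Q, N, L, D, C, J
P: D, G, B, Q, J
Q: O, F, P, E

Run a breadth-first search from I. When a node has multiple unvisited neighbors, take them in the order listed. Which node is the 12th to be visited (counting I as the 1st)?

G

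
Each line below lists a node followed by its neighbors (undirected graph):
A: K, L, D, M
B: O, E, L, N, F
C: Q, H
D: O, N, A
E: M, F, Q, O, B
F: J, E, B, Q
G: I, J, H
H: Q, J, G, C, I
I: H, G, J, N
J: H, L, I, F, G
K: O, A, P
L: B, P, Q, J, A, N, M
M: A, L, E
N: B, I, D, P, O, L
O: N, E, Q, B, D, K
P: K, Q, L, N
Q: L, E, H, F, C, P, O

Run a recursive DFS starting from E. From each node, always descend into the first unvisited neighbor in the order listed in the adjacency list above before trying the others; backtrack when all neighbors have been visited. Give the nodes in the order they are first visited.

E M A K O N B L P Q H J I G F C D

Visit E
E → M
M → A
A → K
K → O
O → N
N → B
B → L
L → P
P → Q
Q → H
H → J
J → I
I → G
J → F
H → C
N → D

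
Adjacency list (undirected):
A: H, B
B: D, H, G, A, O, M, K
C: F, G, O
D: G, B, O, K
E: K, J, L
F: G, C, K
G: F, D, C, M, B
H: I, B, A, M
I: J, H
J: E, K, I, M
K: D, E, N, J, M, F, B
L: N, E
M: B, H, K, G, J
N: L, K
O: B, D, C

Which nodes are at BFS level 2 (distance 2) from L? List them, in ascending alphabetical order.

Level 0: L
Level 1: E, N
Level 2: J, K
Level 3: B, D, F, I, M
Level 4: A, C, G, H, O

J, K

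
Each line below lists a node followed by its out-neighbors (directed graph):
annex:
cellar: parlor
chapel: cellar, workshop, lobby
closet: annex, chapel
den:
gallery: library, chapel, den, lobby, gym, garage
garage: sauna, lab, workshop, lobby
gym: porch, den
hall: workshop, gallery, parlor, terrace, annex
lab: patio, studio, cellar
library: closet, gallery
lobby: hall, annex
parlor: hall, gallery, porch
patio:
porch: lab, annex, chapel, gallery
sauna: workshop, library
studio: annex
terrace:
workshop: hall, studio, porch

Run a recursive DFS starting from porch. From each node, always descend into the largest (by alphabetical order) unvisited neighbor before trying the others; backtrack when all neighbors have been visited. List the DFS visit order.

porch lab studio annex patio cellar parlor hall workshop terrace gallery lobby library closet chapel gym den garage sauna

Visit porch
porch → lab
lab → studio
studio → annex
lab → patio
lab → cellar
cellar → parlor
parlor → hall
hall → workshop
hall → terrace
hall → gallery
gallery → lobby
gallery → library
library → closet
closet → chapel
gallery → gym
gym → den
gallery → garage
garage → sauna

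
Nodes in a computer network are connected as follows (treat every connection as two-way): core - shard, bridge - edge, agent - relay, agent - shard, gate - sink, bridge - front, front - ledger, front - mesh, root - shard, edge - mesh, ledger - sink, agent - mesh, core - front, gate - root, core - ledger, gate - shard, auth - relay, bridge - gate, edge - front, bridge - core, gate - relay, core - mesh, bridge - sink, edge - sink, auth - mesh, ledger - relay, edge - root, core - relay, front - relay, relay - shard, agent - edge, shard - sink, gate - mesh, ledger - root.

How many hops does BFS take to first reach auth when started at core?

Level 0: core
Level 1: bridge, front, ledger, mesh, relay, shard
Level 2: agent, auth, edge, gate, root, sink
auth first appears at level 2.

2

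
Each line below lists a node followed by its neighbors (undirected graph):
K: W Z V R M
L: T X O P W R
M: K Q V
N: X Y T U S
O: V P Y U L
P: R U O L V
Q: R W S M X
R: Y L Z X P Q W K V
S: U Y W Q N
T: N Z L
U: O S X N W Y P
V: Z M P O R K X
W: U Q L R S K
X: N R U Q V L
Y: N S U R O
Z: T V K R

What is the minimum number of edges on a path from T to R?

2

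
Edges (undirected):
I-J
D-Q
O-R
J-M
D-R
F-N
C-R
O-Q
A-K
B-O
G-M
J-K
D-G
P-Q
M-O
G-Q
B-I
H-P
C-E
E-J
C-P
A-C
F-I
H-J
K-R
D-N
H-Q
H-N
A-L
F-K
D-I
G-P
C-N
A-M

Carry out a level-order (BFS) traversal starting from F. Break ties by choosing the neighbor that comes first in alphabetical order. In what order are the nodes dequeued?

Visit F; enqueue I, K, N → queue [I, K, N]
Visit I; enqueue B, D, J → queue [K, N, B, D, J]
Visit K; enqueue A, R → queue [N, B, D, J, A, R]
Visit N; enqueue C, H → queue [B, D, J, A, R, C, H]
Visit B; enqueue O → queue [D, J, A, R, C, H, O]
Visit D; enqueue G, Q → queue [J, A, R, C, H, O, G, Q]
Visit J; enqueue E, M → queue [A, R, C, H, O, G, Q, E, M]
Visit A; enqueue L → queue [R, C, H, O, G, Q, E, M, L]
Visit R → queue [C, H, O, G, Q, E, M, L]
Visit C; enqueue P → queue [H, O, G, Q, E, M, L, P]
Visit H → queue [O, G, Q, E, M, L, P]
Visit O → queue [G, Q, E, M, L, P]
Visit G → queue [Q, E, M, L, P]
Visit Q → queue [E, M, L, P]
Visit E → queue [M, L, P]
Visit M → queue [L, P]
Visit L → queue [P]
Visit P → queue []

F → I → K → N → B → D → J → A → R → C → H → O → G → Q → E → M → L → P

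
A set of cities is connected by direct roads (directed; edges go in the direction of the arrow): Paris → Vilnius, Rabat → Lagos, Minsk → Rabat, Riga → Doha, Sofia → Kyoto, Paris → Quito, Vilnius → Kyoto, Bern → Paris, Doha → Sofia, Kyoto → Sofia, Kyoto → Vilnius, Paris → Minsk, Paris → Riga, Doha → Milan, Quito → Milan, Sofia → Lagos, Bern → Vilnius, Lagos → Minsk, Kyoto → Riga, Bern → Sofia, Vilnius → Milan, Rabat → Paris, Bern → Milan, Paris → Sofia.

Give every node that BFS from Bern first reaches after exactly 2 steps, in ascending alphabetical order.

Level 0: Bern
Level 1: Milan, Paris, Sofia, Vilnius
Level 2: Kyoto, Lagos, Minsk, Quito, Riga
Level 3: Doha, Rabat

Kyoto, Lagos, Minsk, Quito, Riga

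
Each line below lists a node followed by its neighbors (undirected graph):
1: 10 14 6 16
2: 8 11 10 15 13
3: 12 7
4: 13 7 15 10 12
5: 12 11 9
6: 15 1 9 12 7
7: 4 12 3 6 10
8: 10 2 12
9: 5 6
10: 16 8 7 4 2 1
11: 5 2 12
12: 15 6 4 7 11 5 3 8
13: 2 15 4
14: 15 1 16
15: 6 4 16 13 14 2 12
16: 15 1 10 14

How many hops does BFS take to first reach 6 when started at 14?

2

Level 0: 14
Level 1: 1, 15, 16
Level 2: 2, 4, 6, 10, 12, 13
Level 3: 3, 5, 7, 8, 9, 11
6 first appears at level 2.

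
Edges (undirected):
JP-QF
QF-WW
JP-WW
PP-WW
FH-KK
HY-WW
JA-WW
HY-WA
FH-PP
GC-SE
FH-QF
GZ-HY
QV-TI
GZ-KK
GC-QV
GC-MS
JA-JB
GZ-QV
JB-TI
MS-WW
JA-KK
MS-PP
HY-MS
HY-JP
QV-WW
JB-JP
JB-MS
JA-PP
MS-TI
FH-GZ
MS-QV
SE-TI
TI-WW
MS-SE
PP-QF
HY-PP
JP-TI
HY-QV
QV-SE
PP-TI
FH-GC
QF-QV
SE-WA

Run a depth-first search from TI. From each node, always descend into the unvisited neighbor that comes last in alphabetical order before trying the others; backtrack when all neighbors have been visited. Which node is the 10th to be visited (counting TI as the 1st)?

JB

Visit TI
TI → WW
WW → QV
QV → SE
SE → WA
WA → HY
HY → PP
PP → QF
QF → JP
JP → JB
JB → MS
MS → GC
GC → FH
FH → KK
KK → JA
KK → GZ

Visit order: TI, WW, QV, SE, WA, HY, PP, QF, JP, JB, MS, GC, FH, KK, JA, GZ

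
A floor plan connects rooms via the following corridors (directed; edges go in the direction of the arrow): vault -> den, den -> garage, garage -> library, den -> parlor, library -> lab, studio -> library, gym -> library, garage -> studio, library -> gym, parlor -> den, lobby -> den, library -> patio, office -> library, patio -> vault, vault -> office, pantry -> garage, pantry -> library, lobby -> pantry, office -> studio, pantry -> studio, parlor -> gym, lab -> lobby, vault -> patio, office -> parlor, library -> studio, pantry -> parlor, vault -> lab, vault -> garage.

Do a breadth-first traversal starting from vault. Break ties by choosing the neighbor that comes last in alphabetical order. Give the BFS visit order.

vault patio office lab garage den studio parlor library lobby gym pantry

Visit vault; enqueue patio, office, lab, garage, den → queue [patio, office, lab, garage, den]
Visit patio → queue [office, lab, garage, den]
Visit office; enqueue studio, parlor, library → queue [lab, garage, den, studio, parlor, library]
Visit lab; enqueue lobby → queue [garage, den, studio, parlor, library, lobby]
Visit garage → queue [den, studio, parlor, library, lobby]
Visit den → queue [studio, parlor, library, lobby]
Visit studio → queue [parlor, library, lobby]
Visit parlor; enqueue gym → queue [library, lobby, gym]
Visit library → queue [lobby, gym]
Visit lobby; enqueue pantry → queue [gym, pantry]
Visit gym → queue [pantry]
Visit pantry → queue []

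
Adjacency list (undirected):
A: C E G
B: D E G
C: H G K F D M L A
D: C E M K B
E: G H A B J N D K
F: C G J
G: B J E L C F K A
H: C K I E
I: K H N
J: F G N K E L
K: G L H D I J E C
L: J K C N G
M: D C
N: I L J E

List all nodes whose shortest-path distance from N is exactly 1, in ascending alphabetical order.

E, I, J, L

Level 0: N
Level 1: E, I, J, L
Level 2: A, B, C, D, F, G, H, K
Level 3: M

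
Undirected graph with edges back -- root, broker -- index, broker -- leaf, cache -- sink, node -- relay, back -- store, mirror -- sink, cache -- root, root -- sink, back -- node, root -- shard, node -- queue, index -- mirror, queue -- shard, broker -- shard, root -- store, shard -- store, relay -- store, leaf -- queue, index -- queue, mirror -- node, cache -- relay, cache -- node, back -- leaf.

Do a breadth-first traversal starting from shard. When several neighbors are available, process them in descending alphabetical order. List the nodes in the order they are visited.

shard, store, root, queue, broker, relay, back, sink, cache, node, leaf, index, mirror

Visit shard; enqueue store, root, queue, broker → queue [store, root, queue, broker]
Visit store; enqueue relay, back → queue [root, queue, broker, relay, back]
Visit root; enqueue sink, cache → queue [queue, broker, relay, back, sink, cache]
Visit queue; enqueue node, leaf, index → queue [broker, relay, back, sink, cache, node, leaf, index]
Visit broker → queue [relay, back, sink, cache, node, leaf, index]
Visit relay → queue [back, sink, cache, node, leaf, index]
Visit back → queue [sink, cache, node, leaf, index]
Visit sink; enqueue mirror → queue [cache, node, leaf, index, mirror]
Visit cache → queue [node, leaf, index, mirror]
Visit node → queue [leaf, index, mirror]
Visit leaf → queue [index, mirror]
Visit index → queue [mirror]
Visit mirror → queue []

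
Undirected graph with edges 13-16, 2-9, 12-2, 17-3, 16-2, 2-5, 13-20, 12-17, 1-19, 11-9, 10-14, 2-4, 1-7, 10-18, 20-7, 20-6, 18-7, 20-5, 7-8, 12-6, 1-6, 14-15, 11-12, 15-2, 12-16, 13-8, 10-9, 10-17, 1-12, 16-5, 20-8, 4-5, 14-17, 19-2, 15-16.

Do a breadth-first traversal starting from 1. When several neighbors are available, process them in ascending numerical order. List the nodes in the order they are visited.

Visit 1; enqueue 6, 7, 12, 19 → queue [6, 7, 12, 19]
Visit 6; enqueue 20 → queue [7, 12, 19, 20]
Visit 7; enqueue 8, 18 → queue [12, 19, 20, 8, 18]
Visit 12; enqueue 2, 11, 16, 17 → queue [19, 20, 8, 18, 2, 11, 16, 17]
Visit 19 → queue [20, 8, 18, 2, 11, 16, 17]
Visit 20; enqueue 5, 13 → queue [8, 18, 2, 11, 16, 17, 5, 13]
Visit 8 → queue [18, 2, 11, 16, 17, 5, 13]
Visit 18; enqueue 10 → queue [2, 11, 16, 17, 5, 13, 10]
Visit 2; enqueue 4, 9, 15 → queue [11, 16, 17, 5, 13, 10, 4, 9, 15]
Visit 11 → queue [16, 17, 5, 13, 10, 4, 9, 15]
Visit 16 → queue [17, 5, 13, 10, 4, 9, 15]
Visit 17; enqueue 3, 14 → queue [5, 13, 10, 4, 9, 15, 3, 14]
Visit 5 → queue [13, 10, 4, 9, 15, 3, 14]
Visit 13 → queue [10, 4, 9, 15, 3, 14]
Visit 10 → queue [4, 9, 15, 3, 14]
Visit 4 → queue [9, 15, 3, 14]
Visit 9 → queue [15, 3, 14]
Visit 15 → queue [3, 14]
Visit 3 → queue [14]
Visit 14 → queue []

1, 6, 7, 12, 19, 20, 8, 18, 2, 11, 16, 17, 5, 13, 10, 4, 9, 15, 3, 14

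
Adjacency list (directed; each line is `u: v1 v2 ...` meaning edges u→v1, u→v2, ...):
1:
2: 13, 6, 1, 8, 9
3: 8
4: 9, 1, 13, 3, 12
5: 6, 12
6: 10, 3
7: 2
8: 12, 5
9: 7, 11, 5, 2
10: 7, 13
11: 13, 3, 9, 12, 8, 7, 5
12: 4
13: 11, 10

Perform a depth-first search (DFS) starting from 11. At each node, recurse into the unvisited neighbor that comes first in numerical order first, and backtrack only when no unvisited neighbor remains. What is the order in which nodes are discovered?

11, 3, 8, 5, 6, 10, 7, 2, 1, 9, 13, 12, 4

Visit 11
11 → 3
3 → 8
8 → 5
5 → 6
6 → 10
10 → 7
7 → 2
2 → 1
2 → 9
2 → 13
5 → 12
12 → 4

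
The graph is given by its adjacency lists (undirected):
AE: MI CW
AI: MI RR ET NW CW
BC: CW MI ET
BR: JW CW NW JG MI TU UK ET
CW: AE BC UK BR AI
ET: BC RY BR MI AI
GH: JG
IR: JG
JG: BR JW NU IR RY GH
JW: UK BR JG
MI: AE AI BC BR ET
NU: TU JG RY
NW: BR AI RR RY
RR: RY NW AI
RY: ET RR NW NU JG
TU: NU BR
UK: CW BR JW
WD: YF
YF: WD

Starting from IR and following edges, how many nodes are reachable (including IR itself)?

BFS from IR visits: IR, JG, RY, NU, JW, GH, BR, RR, NW, ET, TU, UK, MI, CW, AI, BC, AE
Reachable nodes: 17 of 19 total.

17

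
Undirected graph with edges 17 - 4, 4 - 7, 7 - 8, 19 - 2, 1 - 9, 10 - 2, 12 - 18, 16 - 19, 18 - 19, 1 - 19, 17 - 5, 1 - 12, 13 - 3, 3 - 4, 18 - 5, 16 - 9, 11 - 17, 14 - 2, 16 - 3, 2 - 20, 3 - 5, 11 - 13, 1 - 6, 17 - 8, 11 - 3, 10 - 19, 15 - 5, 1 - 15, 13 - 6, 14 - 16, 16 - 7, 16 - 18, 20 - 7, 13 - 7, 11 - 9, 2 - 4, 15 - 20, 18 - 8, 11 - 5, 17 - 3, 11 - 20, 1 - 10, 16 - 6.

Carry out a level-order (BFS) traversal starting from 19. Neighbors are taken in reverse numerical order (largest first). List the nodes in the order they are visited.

19 18 16 10 2 1 12 8 5 14 9 7 6 3 20 4 15 17 11 13

Visit 19; enqueue 18, 16, 10, 2, 1 → queue [18, 16, 10, 2, 1]
Visit 18; enqueue 12, 8, 5 → queue [16, 10, 2, 1, 12, 8, 5]
Visit 16; enqueue 14, 9, 7, 6, 3 → queue [10, 2, 1, 12, 8, 5, 14, 9, 7, 6, 3]
Visit 10 → queue [2, 1, 12, 8, 5, 14, 9, 7, 6, 3]
Visit 2; enqueue 20, 4 → queue [1, 12, 8, 5, 14, 9, 7, 6, 3, 20, 4]
Visit 1; enqueue 15 → queue [12, 8, 5, 14, 9, 7, 6, 3, 20, 4, 15]
Visit 12 → queue [8, 5, 14, 9, 7, 6, 3, 20, 4, 15]
Visit 8; enqueue 17 → queue [5, 14, 9, 7, 6, 3, 20, 4, 15, 17]
Visit 5; enqueue 11 → queue [14, 9, 7, 6, 3, 20, 4, 15, 17, 11]
Visit 14 → queue [9, 7, 6, 3, 20, 4, 15, 17, 11]
Visit 9 → queue [7, 6, 3, 20, 4, 15, 17, 11]
Visit 7; enqueue 13 → queue [6, 3, 20, 4, 15, 17, 11, 13]
Visit 6 → queue [3, 20, 4, 15, 17, 11, 13]
Visit 3 → queue [20, 4, 15, 17, 11, 13]
Visit 20 → queue [4, 15, 17, 11, 13]
Visit 4 → queue [15, 17, 11, 13]
Visit 15 → queue [17, 11, 13]
Visit 17 → queue [11, 13]
Visit 11 → queue [13]
Visit 13 → queue []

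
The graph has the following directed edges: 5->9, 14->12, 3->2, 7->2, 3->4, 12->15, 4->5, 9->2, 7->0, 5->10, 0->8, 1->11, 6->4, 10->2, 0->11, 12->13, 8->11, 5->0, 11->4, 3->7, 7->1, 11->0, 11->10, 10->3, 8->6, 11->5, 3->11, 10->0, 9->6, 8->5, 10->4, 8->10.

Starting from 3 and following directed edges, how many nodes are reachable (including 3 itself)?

BFS from 3 visits: 3, 11, 7, 4, 2, 10, 5, 0, 1, 9, 8, 6
Reachable nodes: 12 of 16 total.

12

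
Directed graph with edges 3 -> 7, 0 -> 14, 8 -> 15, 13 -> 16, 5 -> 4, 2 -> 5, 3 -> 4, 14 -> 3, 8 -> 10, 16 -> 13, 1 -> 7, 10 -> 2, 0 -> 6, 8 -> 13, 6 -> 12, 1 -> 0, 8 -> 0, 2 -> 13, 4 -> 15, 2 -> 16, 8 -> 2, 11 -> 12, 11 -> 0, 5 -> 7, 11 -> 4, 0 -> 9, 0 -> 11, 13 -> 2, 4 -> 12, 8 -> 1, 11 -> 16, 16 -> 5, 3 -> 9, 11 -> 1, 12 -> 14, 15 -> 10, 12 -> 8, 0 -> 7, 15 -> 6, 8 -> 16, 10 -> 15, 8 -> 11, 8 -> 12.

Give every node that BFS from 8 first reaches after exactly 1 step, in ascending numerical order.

Level 0: 8
Level 1: 0, 1, 2, 10, 11, 12, 13, 15, 16
Level 2: 4, 5, 6, 7, 9, 14
Level 3: 3

0, 1, 2, 10, 11, 12, 13, 15, 16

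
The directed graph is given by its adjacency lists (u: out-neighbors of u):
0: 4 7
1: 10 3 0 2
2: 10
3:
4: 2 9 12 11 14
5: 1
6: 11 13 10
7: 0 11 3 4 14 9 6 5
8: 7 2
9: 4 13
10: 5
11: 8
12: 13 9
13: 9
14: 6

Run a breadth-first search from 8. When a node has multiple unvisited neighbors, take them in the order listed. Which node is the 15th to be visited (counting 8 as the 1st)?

Visit 8; enqueue 7, 2 → queue [7, 2]
Visit 7; enqueue 0, 11, 3, 4, 14, 9, 6, 5 → queue [2, 0, 11, 3, 4, 14, 9, 6, 5]
Visit 2; enqueue 10 → queue [0, 11, 3, 4, 14, 9, 6, 5, 10]
Visit 0 → queue [11, 3, 4, 14, 9, 6, 5, 10]
Visit 11 → queue [3, 4, 14, 9, 6, 5, 10]
Visit 3 → queue [4, 14, 9, 6, 5, 10]
Visit 4; enqueue 12 → queue [14, 9, 6, 5, 10, 12]
Visit 14 → queue [9, 6, 5, 10, 12]
Visit 9; enqueue 13 → queue [6, 5, 10, 12, 13]
Visit 6 → queue [5, 10, 12, 13]
Visit 5; enqueue 1 → queue [10, 12, 13, 1]
Visit 10 → queue [12, 13, 1]
Visit 12 → queue [13, 1]
Visit 13 → queue [1]
Visit 1 → queue []

Visit order: 8, 7, 2, 0, 11, 3, 4, 14, 9, 6, 5, 10, 12, 13, 1

1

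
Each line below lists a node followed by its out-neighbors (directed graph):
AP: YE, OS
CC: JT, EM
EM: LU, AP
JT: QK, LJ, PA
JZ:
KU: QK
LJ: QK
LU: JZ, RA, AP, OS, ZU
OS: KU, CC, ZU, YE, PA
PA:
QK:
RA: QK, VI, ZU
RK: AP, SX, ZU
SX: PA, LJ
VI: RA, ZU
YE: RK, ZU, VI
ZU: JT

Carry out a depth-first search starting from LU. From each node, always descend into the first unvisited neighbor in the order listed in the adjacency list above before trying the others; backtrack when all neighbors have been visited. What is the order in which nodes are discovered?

Visit LU
LU → JZ
LU → RA
RA → QK
RA → VI
VI → ZU
ZU → JT
JT → LJ
JT → PA
LU → AP
AP → YE
YE → RK
RK → SX
AP → OS
OS → KU
OS → CC
CC → EM

LU -> JZ -> RA -> QK -> VI -> ZU -> JT -> LJ -> PA -> AP -> YE -> RK -> SX -> OS -> KU -> CC -> EM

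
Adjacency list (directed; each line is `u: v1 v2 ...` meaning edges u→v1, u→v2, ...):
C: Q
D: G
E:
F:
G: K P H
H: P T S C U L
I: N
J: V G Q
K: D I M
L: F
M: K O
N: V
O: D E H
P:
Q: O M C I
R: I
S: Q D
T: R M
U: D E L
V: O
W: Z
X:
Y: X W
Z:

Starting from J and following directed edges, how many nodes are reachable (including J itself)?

BFS from J visits: J, V, Q, G, O, M, I, C, P, K, H, E, D, N, U, T, S, L, R, F
Reachable nodes: 20 of 24 total.

20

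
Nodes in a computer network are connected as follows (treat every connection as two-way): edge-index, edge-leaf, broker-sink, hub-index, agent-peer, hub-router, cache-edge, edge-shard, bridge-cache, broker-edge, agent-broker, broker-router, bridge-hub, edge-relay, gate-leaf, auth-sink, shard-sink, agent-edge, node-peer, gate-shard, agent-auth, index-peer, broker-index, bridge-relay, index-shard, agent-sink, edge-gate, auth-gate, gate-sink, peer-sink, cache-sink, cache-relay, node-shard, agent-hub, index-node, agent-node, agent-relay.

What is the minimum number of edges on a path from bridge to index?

Level 0: bridge
Level 1: cache, hub, relay
Level 2: agent, edge, index, router, sink
Level 3: auth, broker, gate, leaf, node, peer, shard
index first appears at level 2.

2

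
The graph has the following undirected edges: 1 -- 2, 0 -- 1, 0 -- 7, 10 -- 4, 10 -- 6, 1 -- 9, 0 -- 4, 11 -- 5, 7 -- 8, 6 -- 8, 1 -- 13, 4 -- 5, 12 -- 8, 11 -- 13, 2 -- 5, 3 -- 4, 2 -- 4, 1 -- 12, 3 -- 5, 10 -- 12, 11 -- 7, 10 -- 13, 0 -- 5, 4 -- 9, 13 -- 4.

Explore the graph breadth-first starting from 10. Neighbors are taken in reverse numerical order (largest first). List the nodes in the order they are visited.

10 → 13 → 12 → 6 → 4 → 11 → 1 → 8 → 9 → 5 → 3 → 2 → 0 → 7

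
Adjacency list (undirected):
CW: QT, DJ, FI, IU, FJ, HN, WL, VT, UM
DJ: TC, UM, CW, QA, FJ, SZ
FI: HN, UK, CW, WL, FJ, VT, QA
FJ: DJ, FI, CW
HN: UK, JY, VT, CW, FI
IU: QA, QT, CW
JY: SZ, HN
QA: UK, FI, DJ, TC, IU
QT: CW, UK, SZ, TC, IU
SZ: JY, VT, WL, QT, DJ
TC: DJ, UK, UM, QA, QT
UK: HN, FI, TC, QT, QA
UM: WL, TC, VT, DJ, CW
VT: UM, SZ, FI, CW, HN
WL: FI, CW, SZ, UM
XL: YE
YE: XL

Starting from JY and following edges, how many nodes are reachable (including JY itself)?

15

BFS from JY visits: JY, HN, SZ, CW, FI, UK, VT, DJ, QT, WL, FJ, IU, UM, QA, TC
Reachable nodes: 15 of 17 total.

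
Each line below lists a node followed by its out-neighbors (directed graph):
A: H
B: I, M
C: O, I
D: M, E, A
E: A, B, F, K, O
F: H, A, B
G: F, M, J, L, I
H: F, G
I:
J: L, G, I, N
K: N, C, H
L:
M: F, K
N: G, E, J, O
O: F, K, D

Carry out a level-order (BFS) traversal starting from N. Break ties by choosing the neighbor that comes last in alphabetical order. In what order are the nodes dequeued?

N O J G E K F D L I M B A H C

Visit N; enqueue O, J, G, E → queue [O, J, G, E]
Visit O; enqueue K, F, D → queue [J, G, E, K, F, D]
Visit J; enqueue L, I → queue [G, E, K, F, D, L, I]
Visit G; enqueue M → queue [E, K, F, D, L, I, M]
Visit E; enqueue B, A → queue [K, F, D, L, I, M, B, A]
Visit K; enqueue H, C → queue [F, D, L, I, M, B, A, H, C]
Visit F → queue [D, L, I, M, B, A, H, C]
Visit D → queue [L, I, M, B, A, H, C]
Visit L → queue [I, M, B, A, H, C]
Visit I → queue [M, B, A, H, C]
Visit M → queue [B, A, H, C]
Visit B → queue [A, H, C]
Visit A → queue [H, C]
Visit H → queue [C]
Visit C → queue []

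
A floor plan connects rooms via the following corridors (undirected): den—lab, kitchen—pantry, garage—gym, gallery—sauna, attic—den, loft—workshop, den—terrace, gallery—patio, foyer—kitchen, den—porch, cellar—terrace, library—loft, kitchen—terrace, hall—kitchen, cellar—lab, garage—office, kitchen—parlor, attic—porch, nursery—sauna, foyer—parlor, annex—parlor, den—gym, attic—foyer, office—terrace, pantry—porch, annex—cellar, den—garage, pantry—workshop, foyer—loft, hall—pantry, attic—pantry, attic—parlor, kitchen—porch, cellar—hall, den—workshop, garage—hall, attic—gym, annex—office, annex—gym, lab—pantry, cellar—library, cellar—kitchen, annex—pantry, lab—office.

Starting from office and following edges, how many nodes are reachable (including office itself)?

BFS from office visits: office, annex, garage, lab, terrace, cellar, gym, pantry, parlor, den, hall, kitchen, library, attic, porch, workshop, foyer, loft
Reachable nodes: 18 of 22 total.

18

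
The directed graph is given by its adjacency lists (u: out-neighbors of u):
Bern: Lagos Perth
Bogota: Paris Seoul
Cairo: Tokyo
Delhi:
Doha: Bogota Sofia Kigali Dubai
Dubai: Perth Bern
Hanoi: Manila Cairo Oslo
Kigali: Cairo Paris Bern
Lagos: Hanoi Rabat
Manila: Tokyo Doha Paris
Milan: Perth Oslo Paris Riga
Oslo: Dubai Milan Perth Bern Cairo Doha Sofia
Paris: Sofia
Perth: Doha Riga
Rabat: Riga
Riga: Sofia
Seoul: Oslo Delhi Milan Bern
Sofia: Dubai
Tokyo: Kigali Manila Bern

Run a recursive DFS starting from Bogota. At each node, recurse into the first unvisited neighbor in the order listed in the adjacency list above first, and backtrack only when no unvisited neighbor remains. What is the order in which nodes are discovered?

Visit Bogota
Bogota → Paris
Paris → Sofia
Sofia → Dubai
Dubai → Perth
Perth → Doha
Doha → Kigali
Kigali → Cairo
Cairo → Tokyo
Tokyo → Manila
Tokyo → Bern
Bern → Lagos
Lagos → Hanoi
Hanoi → Oslo
Oslo → Milan
Milan → Riga
Lagos → Rabat
Bogota → Seoul
Seoul → Delhi

Bogota -> Paris -> Sofia -> Dubai -> Perth -> Doha -> Kigali -> Cairo -> Tokyo -> Manila -> Bern -> Lagos -> Hanoi -> Oslo -> Milan -> Riga -> Rabat -> Seoul -> Delhi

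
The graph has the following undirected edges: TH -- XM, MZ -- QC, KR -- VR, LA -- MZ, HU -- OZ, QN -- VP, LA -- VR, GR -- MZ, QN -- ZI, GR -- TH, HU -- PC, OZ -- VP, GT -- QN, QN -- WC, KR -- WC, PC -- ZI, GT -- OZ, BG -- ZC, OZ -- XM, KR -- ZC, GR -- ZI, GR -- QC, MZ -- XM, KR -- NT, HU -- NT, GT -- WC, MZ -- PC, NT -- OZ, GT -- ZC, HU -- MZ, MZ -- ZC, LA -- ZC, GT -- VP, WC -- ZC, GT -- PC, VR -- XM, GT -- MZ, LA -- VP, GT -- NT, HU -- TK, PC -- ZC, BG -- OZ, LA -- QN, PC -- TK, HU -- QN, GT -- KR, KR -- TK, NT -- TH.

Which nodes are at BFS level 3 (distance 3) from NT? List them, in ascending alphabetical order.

Level 0: NT
Level 1: GT, HU, KR, OZ, TH
Level 2: BG, GR, MZ, PC, QN, TK, VP, VR, WC, XM, ZC
Level 3: LA, QC, ZI

LA, QC, ZI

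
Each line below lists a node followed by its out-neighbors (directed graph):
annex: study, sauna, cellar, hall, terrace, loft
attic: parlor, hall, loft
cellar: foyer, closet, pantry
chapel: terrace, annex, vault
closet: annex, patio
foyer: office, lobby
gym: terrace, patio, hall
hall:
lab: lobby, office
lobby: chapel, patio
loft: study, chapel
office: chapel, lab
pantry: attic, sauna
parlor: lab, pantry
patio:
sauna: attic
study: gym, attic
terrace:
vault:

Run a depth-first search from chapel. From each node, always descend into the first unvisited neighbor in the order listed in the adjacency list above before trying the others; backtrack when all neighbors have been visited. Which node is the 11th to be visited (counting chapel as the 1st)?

Visit chapel
chapel → terrace
chapel → annex
annex → study
study → gym
gym → patio
gym → hall
study → attic
attic → parlor
parlor → lab
lab → lobby
lab → office
parlor → pantry
pantry → sauna
attic → loft
annex → cellar
cellar → foyer
cellar → closet
chapel → vault

Visit order: chapel, terrace, annex, study, gym, patio, hall, attic, parlor, lab, lobby, office, pantry, sauna, loft, cellar, foyer, closet, vault

lobby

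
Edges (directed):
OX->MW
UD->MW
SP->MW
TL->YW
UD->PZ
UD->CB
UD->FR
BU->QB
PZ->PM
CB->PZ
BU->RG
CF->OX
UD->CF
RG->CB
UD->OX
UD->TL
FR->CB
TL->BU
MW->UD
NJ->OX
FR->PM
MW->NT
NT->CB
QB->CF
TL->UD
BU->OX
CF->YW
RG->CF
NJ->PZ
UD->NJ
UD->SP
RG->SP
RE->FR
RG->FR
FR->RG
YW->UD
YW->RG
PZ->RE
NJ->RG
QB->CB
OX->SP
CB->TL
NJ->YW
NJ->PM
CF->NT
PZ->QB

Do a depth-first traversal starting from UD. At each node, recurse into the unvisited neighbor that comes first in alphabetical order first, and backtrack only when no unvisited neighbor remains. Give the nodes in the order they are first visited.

UD → CB → PZ → PM → QB → CF → NT → OX → MW → SP → YW → RG → FR → RE → TL → BU → NJ

Visit UD
UD → CB
CB → PZ
PZ → PM
PZ → QB
QB → CF
CF → NT
CF → OX
OX → MW
OX → SP
CF → YW
YW → RG
RG → FR
PZ → RE
CB → TL
TL → BU
UD → NJ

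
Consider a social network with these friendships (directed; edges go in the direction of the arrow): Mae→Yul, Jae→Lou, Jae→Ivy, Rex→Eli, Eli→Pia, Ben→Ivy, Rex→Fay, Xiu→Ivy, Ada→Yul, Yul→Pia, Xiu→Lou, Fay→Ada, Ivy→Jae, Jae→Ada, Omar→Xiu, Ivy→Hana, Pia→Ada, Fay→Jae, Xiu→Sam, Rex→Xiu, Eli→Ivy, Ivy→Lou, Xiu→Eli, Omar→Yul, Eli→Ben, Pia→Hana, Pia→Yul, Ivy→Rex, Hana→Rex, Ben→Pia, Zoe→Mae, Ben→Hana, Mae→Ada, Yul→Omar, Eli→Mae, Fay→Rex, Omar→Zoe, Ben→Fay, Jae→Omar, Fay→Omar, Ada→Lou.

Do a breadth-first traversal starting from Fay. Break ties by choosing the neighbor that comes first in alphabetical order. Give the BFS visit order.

Fay Ada Jae Omar Rex Lou Yul Ivy Xiu Zoe Eli Pia Hana Sam Mae Ben

Visit Fay; enqueue Ada, Jae, Omar, Rex → queue [Ada, Jae, Omar, Rex]
Visit Ada; enqueue Lou, Yul → queue [Jae, Omar, Rex, Lou, Yul]
Visit Jae; enqueue Ivy → queue [Omar, Rex, Lou, Yul, Ivy]
Visit Omar; enqueue Xiu, Zoe → queue [Rex, Lou, Yul, Ivy, Xiu, Zoe]
Visit Rex; enqueue Eli → queue [Lou, Yul, Ivy, Xiu, Zoe, Eli]
Visit Lou → queue [Yul, Ivy, Xiu, Zoe, Eli]
Visit Yul; enqueue Pia → queue [Ivy, Xiu, Zoe, Eli, Pia]
Visit Ivy; enqueue Hana → queue [Xiu, Zoe, Eli, Pia, Hana]
Visit Xiu; enqueue Sam → queue [Zoe, Eli, Pia, Hana, Sam]
Visit Zoe; enqueue Mae → queue [Eli, Pia, Hana, Sam, Mae]
Visit Eli; enqueue Ben → queue [Pia, Hana, Sam, Mae, Ben]
Visit Pia → queue [Hana, Sam, Mae, Ben]
Visit Hana → queue [Sam, Mae, Ben]
Visit Sam → queue [Mae, Ben]
Visit Mae → queue [Ben]
Visit Ben → queue []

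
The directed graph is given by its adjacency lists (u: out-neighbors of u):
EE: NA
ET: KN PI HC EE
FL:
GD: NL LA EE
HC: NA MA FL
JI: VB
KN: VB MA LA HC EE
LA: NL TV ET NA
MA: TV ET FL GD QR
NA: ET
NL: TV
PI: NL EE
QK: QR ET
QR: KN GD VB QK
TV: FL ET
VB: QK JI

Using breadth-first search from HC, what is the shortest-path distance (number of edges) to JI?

4

Level 0: HC
Level 1: FL, MA, NA
Level 2: ET, GD, QR, TV
Level 3: EE, KN, LA, NL, PI, QK, VB
Level 4: JI
JI first appears at level 4.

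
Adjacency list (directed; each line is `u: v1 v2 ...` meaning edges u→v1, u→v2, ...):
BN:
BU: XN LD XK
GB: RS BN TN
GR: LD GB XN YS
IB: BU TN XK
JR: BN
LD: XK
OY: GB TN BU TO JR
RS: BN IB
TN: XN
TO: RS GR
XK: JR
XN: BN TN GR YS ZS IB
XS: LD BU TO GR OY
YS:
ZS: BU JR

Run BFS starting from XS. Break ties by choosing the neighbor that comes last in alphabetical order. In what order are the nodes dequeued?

Visit XS; enqueue TO, OY, LD, GR, BU → queue [TO, OY, LD, GR, BU]
Visit TO; enqueue RS → queue [OY, LD, GR, BU, RS]
Visit OY; enqueue TN, JR, GB → queue [LD, GR, BU, RS, TN, JR, GB]
Visit LD; enqueue XK → queue [GR, BU, RS, TN, JR, GB, XK]
Visit GR; enqueue YS, XN → queue [BU, RS, TN, JR, GB, XK, YS, XN]
Visit BU → queue [RS, TN, JR, GB, XK, YS, XN]
Visit RS; enqueue IB, BN → queue [TN, JR, GB, XK, YS, XN, IB, BN]
Visit TN → queue [JR, GB, XK, YS, XN, IB, BN]
Visit JR → queue [GB, XK, YS, XN, IB, BN]
Visit GB → queue [XK, YS, XN, IB, BN]
Visit XK → queue [YS, XN, IB, BN]
Visit YS → queue [XN, IB, BN]
Visit XN; enqueue ZS → queue [IB, BN, ZS]
Visit IB → queue [BN, ZS]
Visit BN → queue [ZS]
Visit ZS → queue []

XS → TO → OY → LD → GR → BU → RS → TN → JR → GB → XK → YS → XN → IB → BN → ZS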